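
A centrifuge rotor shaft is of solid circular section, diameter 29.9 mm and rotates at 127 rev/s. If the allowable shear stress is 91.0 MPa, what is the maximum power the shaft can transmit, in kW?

J = πd⁴/32 = π(0.0299)⁴/32 = 7.847×10^-8 m⁴.
T_max = τ_allow·J/r = 9.10×10^7 × 7.847×10^-8 / 0.0149 = 477.6 N·m.
ω = 2π·127 = 798.0 rad/s, so P_max = T_max·ω = 3.811×10^5 W.

381 kW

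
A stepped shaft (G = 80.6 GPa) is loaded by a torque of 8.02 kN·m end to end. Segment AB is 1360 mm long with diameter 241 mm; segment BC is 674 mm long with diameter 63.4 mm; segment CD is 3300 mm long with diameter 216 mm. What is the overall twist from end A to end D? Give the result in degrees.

J_AB = π(0.241)⁴/32 = 3.31×10^-4 m⁴; J_BC = π(0.0634)⁴/32 = 1.59×10^-6 m⁴; J_CD = π(0.216)⁴/32 = 2.14×10^-4 m⁴.
θ = (T/G)·Σ L_i/J_i = (8020/80.6×10⁹)·(1.36/3.31×10^-4 + 0.674/1.59×10^-6 + 3.30/2.14×10^-4) = 0.04423 rad.

2.53°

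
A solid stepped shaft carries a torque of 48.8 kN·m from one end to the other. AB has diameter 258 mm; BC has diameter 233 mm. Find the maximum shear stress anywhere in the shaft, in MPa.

Under the same torque, τ_max = 16T/(πd³) is largest where d is smallest — segment BC (d = 233 mm).
τ_max = 16·48800/(π·(0.233)³) = 1.965×10^7 Pa.

19.6 MPa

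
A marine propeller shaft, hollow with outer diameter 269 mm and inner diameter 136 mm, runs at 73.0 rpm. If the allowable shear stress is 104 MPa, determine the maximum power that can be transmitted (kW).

2840 kW

J = π(d_o⁴ − d_i⁴)/32 = π(0.269⁴ − 0.136⁴)/32 = 4.805×10^-4 m⁴.
T_max = τ_allow·J/r = 1.04×10^8 × 4.805×10^-4 / 0.135 = 371500 N·m.
ω = 2π·73.0/60 = 7.645 rad/s, so P_max = T_max·ω = 2.840×10^6 W.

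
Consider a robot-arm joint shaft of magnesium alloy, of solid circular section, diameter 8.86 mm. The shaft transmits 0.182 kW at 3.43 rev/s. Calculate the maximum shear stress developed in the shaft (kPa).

ω = 2π·3.43 = 21.55 rad/s, so T = P/ω = 0.182×10³ / 21.55 = 8.445 N·m.
J = πd⁴/32 = π(0.00886)⁴/32 = 6.050×10^-10 m⁴.
τ_max = T·r/J = 8.445 × 0.00443 / 6.050×10^-10 = 6.184×10^7 Pa.

61800 kPa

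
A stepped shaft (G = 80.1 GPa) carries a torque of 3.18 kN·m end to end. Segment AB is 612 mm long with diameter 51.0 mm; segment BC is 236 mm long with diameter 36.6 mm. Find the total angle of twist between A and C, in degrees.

J_AB = π(0.0510)⁴/32 = 6.64×10^-7 m⁴; J_BC = π(0.0366)⁴/32 = 1.76×10^-7 m⁴.
θ = (T/G)·Σ L_i/J_i = (3180/80.1×10⁹)·(0.612/6.64×10^-7 + 0.236/1.76×10^-7) = 0.08977 rad.

5.14°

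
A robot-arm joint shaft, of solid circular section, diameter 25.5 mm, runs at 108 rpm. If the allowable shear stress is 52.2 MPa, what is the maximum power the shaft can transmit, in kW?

J = πd⁴/32 = π(0.0255)⁴/32 = 4.151×10^-8 m⁴.
T_max = τ_allow·J/r = 5.22×10^7 × 4.151×10^-8 / 0.0127 = 169.9 N·m.
ω = 2π·108/60 = 11.31 rad/s, so P_max = T_max·ω = 1922 W.

1.92 kW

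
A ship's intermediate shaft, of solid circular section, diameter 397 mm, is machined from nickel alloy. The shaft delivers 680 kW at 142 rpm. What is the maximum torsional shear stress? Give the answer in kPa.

ω = 2π·142/60 = 14.87 rad/s, so T = P/ω = 680×10³ / 14.87 = 45730 N·m.
J = πd⁴/32 = π(0.397)⁴/32 = 2.439×10^-3 m⁴.
τ_max = T·r/J = 45730 × 0.199 / 2.439×10^-3 = 3.722×10^6 Pa.

3720 kPa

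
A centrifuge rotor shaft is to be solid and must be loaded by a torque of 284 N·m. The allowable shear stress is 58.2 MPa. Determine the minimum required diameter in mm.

29.2 mm

For a solid shaft τ_max = 16T/(πd³), so d = (16T/(π τ_allow))^(1/3) = (16·284.0/(π·5.82×10^7))^(1/3) = 0.02918 m.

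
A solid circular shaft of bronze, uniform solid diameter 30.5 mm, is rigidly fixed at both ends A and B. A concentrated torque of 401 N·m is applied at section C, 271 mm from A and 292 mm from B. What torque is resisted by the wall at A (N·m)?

With uniform GJ and both ends fixed, compatibility θ_AC = θ_CB gives T_A·a = T_B·b, together with T_A + T_B = T₀.
T_A = T₀·b/(a+b) = 401.0·292/563.0 = 208.0 N·m; T_B = 193.0 N·m.

208 N·m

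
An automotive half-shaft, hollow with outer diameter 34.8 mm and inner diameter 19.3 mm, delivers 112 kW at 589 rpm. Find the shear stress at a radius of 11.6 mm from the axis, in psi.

23400 psi

ω = 2π·589/60 = 61.68 rad/s, so T = P/ω = 112×10³ / 61.68 = 1816 N·m.
J = π(d_o⁴ − d_i⁴)/32 = π(0.0348⁴ − 0.0193⁴)/32 = 1.304×10^-7 m⁴.
Shear stress varies linearly with radius: τ = T·r/J = 1816 × 0.0116 / 1.304×10^-7 = 1.616×10^8 Pa.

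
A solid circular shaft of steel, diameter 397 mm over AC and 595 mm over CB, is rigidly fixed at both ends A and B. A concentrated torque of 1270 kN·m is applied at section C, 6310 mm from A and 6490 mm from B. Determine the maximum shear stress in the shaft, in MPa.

Compatibility: T_A·a/J_AC = T_B·b/J_CB with T_A + T_B = T₀.
J_AC = 2.44×10^-3 m⁴, J_CB = 0.0123 m⁴, so T_A = T₀·(J_AC/a)/((J_AC/a)+(J_CB/b)) = 215100 N·m, T_B = 1.055e6 N·m.
τ in each portion: τ_AC = 1.75×10^7 Pa, τ_CB = 2.55×10^7 Pa; maximum is in CB.
τ_max = T_CB·r/J = 1.055e6·0.297/0.0123 = 2.551×10^7 Pa.

25.5 MPa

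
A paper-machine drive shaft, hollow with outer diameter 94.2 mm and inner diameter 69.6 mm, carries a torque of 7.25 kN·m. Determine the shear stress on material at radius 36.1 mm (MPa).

48.2 MPa

J = π(d_o⁴ − d_i⁴)/32 = π(0.0942⁴ − 0.0696⁴)/32 = 5.427×10^-6 m⁴.
Shear stress varies linearly with radius: τ = T·r/J = 7250 × 0.0361 / 5.427×10^-6 = 4.823×10^7 Pa.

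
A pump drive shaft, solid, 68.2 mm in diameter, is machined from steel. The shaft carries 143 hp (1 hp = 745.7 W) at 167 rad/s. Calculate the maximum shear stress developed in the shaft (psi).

ω = 167 rad/s, so T = P/ω = 143×745.7 / 167.0 = 638.5 N·m.
J = πd⁴/32 = π(0.0682)⁴/32 = 2.124×10^-6 m⁴.
τ_max = T·r/J = 638.5 × 0.0341 / 2.124×10^-6 = 1.025×10^7 Pa.

1490 psi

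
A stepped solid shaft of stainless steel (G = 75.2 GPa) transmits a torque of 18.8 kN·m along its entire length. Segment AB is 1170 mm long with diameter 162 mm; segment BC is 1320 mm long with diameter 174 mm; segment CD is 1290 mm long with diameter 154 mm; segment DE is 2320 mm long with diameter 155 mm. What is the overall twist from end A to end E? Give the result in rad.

0.0241 rad

J_AB = π(0.162)⁴/32 = 6.76×10^-5 m⁴; J_BC = π(0.174)⁴/32 = 9.00×10^-5 m⁴; J_CD = π(0.154)⁴/32 = 5.52×10^-5 m⁴; J_DE = π(0.155)⁴/32 = 5.67×10^-5 m⁴.
θ = (T/G)·Σ L_i/J_i = (18800/75.2×10⁹)·(1.17/6.76×10^-5 + 1.32/9.00×10^-5 + 1.29/5.52×10^-5 + 2.32/5.67×10^-5) = 0.02407 rad.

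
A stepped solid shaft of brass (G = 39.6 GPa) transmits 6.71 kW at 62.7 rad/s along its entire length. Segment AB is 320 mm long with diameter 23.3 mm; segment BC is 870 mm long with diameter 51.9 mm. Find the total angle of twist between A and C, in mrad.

33.2 mrad

ω = 62.7 rad/s, so T = P/ω = 6.71×10³ / 62.70 = 107.0 N·m.
J_AB = π(0.0233)⁴/32 = 2.89×10^-8 m⁴; J_BC = π(0.0519)⁴/32 = 7.12×10^-7 m⁴.
θ = (T/G)·Σ L_i/J_i = (107.0/39.6×10⁹)·(0.320/2.89×10^-8 + 0.870/7.12×10^-7) = 0.03319 rad.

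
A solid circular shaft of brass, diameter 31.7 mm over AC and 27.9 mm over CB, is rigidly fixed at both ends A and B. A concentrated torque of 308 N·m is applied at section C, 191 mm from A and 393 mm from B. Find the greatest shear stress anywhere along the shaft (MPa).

Compatibility: T_A·a/J_AC = T_B·b/J_CB with T_A + T_B = T₀.
J_AC = 9.91×10^-8 m⁴, J_CB = 5.95×10^-8 m⁴, so T_A = T₀·(J_AC/a)/((J_AC/a)+(J_CB/b)) = 238.5 N·m, T_B = 69.54 N·m.
τ in each portion: τ_AC = 3.81×10^7 Pa, τ_CB = 1.63×10^7 Pa; maximum is in AC.
τ_max = T_AC·r/J = 238.5·0.0158/9.91×10^-8 = 3.812×10^7 Pa.

38.1 MPa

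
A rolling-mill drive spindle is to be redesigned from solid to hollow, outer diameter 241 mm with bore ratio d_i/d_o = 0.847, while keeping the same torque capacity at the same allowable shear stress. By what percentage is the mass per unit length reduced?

Equal τ_max and T ⇒ the solid shaft needs d_s³ = d_o³(1−k⁴), so d_s = 241·(1−0.847⁴)^(1/3) = 189.4 mm.
Area ratio A_h/A_s = d_o²(1−k²)/d_s² = (1−k²)/(1−k⁴)^(2/3) = 0.4576.
Mass saving = 1 − 0.4576 = 54.2 %.

54.2 %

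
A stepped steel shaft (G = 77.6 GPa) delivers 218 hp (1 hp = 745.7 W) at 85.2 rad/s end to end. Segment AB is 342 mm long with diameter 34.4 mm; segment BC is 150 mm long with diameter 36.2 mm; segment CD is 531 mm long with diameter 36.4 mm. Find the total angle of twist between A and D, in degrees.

9.10°

ω = 85.2 rad/s, so T = P/ω = 218×745.7 / 85.20 = 1908 N·m.
J_AB = π(0.0344)⁴/32 = 1.37×10^-7 m⁴; J_BC = π(0.0362)⁴/32 = 1.69×10^-7 m⁴; J_CD = π(0.0364)⁴/32 = 1.72×10^-7 m⁴.
θ = (T/G)·Σ L_i/J_i = (1908/77.6×10⁹)·(0.342/1.37×10^-7 + 0.150/1.69×10^-7 + 0.531/1.72×10^-7) = 0.1588 rad.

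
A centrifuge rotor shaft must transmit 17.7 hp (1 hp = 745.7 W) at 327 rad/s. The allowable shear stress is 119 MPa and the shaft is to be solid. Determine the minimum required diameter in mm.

ω = 327 rad/s, so T = P/ω = 17.7×745.7 / 327.0 = 40.36 N·m.
For a solid shaft τ_max = 16T/(πd³), so d = (16T/(π τ_allow))^(1/3) = (16·40.36/(π·1.19×10^8))^(1/3) = 0.01200 m.

12.0 mm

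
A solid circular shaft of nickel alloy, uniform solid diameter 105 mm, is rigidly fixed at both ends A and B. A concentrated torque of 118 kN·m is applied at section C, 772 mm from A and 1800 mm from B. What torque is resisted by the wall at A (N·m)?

With uniform GJ and both ends fixed, compatibility θ_AC = θ_CB gives T_A·a = T_B·b, together with T_A + T_B = T₀.
T_A = T₀·b/(a+b) = 118000·1800/2572 = 82580 N·m; T_B = 35420 N·m.

82600 N·m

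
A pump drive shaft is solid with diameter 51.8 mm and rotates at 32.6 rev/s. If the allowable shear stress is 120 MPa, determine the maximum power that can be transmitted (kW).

671 kW

J = πd⁴/32 = π(0.0518)⁴/32 = 7.068×10^-7 m⁴.
T_max = τ_allow·J/r = 1.20×10^8 × 7.068×10^-7 / 0.0259 = 3275 N·m.
ω = 2π·32.6 = 204.8 rad/s, so P_max = T_max·ω = 6.708×10^5 W.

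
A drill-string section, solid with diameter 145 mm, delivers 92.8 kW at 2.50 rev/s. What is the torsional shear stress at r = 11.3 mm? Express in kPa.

1540 kPa

ω = 2π·2.50 = 15.71 rad/s, so T = P/ω = 92.8×10³ / 15.71 = 5908 N·m.
J = πd⁴/32 = π(0.145)⁴/32 = 4.340×10^-5 m⁴.
Shear stress varies linearly with radius: τ = T·r/J = 5908 × 0.0113 / 4.340×10^-5 = 1.538×10^6 Pa.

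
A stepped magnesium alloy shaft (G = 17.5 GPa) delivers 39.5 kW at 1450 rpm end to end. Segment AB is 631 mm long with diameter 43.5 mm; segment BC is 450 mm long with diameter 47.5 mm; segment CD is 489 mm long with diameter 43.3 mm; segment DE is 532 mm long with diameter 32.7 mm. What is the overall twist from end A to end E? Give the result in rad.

ω = 2π·1450/60 = 151.8 rad/s, so T = P/ω = 39.5×10³ / 151.8 = 260.1 N·m.
J_AB = π(0.0435)⁴/32 = 3.52×10^-7 m⁴; J_BC = π(0.0475)⁴/32 = 5.00×10^-7 m⁴; J_CD = π(0.0433)⁴/32 = 3.45×10^-7 m⁴; J_DE = π(0.0327)⁴/32 = 1.12×10^-7 m⁴.
θ = (T/G)·Σ L_i/J_i = (260.1/17.5×10⁹)·(0.631/3.52×10^-7 + 0.450/5.00×10^-7 + 0.489/3.45×10^-7 + 0.532/1.12×10^-7) = 0.1316 rad.

0.132 rad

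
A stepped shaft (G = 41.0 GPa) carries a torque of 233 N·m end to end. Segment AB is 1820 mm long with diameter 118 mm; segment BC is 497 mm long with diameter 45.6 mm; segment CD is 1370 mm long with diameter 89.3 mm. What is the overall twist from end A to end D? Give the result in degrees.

J_AB = π(0.118)⁴/32 = 1.90×10^-5 m⁴; J_BC = π(0.0456)⁴/32 = 4.24×10^-7 m⁴; J_CD = π(0.0893)⁴/32 = 6.24×10^-6 m⁴.
θ = (T/G)·Σ L_i/J_i = (233.0/41.0×10⁹)·(1.82/1.90×10^-5 + 0.497/4.24×10^-7 + 1.37/6.24×10^-6) = 8.444×10^-3 rad.

0.484°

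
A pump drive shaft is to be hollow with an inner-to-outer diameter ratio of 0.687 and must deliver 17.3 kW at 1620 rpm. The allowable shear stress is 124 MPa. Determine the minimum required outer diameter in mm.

ω = 2π·1620/60 = 169.6 rad/s, so T = P/ω = 17.3×10³ / 169.6 = 102.0 N·m.
For a hollow shaft with d_i/d_o = 0.687: τ_max = 16T/(π d_o³ (1−k⁴)), so d_o = [16T/(π τ_allow (1−k⁴))]^(1/3) = [16·102.0/(π·1.24×10^8·0.7772)]^(1/3) = 0.01753 m.

17.5 mm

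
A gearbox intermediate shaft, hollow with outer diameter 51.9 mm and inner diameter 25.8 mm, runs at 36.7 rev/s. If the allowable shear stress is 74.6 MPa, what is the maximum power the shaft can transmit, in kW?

443 kW

J = π(d_o⁴ − d_i⁴)/32 = π(0.0519⁴ − 0.0258⁴)/32 = 6.688×10^-7 m⁴.
T_max = τ_allow·J/r = 7.46×10^7 × 6.688×10^-7 / 0.0260 = 1923 N·m.
ω = 2π·36.7 = 230.6 rad/s, so P_max = T_max·ω = 4.434×10^5 W.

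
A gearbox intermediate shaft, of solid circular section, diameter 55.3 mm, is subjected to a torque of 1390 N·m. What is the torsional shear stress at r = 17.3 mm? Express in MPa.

J = πd⁴/32 = π(0.0553)⁴/32 = 9.181×10^-7 m⁴.
Shear stress varies linearly with radius: τ = T·r/J = 1390 × 0.0173 / 9.181×10^-7 = 2.619×10^7 Pa.

26.2 MPa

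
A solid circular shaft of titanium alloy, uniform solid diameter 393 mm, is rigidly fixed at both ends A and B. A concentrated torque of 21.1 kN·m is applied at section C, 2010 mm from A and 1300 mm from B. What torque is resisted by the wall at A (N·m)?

With uniform GJ and both ends fixed, compatibility θ_AC = θ_CB gives T_A·a = T_B·b, together with T_A + T_B = T₀.
T_A = T₀·b/(a+b) = 21100·1300/3310 = 8287 N·m; T_B = 12810 N·m.

8290 N·m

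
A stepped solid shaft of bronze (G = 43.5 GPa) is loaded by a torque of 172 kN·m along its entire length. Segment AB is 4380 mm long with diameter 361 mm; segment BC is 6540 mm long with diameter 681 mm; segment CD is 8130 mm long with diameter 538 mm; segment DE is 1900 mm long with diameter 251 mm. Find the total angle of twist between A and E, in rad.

0.0348 rad

J_AB = π(0.361)⁴/32 = 1.67×10^-3 m⁴; J_BC = π(0.681)⁴/32 = 0.0211 m⁴; J_CD = π(0.538)⁴/32 = 8.22×10^-3 m⁴; J_DE = π(0.251)⁴/32 = 3.90×10^-4 m⁴.
θ = (T/G)·Σ L_i/J_i = (172000/43.5×10⁹)·(4.38/1.67×10^-3 + 6.54/0.0211 + 8.13/8.22×10^-3 + 1.90/3.90×10^-4) = 0.03480 rad.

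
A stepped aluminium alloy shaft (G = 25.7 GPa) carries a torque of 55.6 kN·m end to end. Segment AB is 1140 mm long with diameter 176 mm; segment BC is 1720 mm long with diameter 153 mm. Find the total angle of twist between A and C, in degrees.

J_AB = π(0.176)⁴/32 = 9.42×10^-5 m⁴; J_BC = π(0.153)⁴/32 = 5.38×10^-5 m⁴.
θ = (T/G)·Σ L_i/J_i = (55600/25.7×10⁹)·(1.14/9.42×10^-5 + 1.72/5.38×10^-5) = 0.09535 rad.

5.46°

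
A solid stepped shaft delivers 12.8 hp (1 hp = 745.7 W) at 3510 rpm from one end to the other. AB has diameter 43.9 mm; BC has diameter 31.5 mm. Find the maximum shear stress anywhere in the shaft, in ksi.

0.614 ksi

ω = 2π·3510/60 = 367.6 rad/s, so T = P/ω = 12.8×745.7 / 367.6 = 25.97 N·m.
Under the same torque, τ_max = 16T/(πd³) is largest where d is smallest — segment BC (d = 31.5 mm).
τ_max = 16·25.97/(π·(0.0315)³) = 4.231×10^6 Pa.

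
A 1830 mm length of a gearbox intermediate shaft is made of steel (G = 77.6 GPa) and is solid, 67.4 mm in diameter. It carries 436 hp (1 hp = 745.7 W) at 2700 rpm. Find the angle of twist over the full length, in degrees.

0.767°

ω = 2π·2700/60 = 282.7 rad/s, so T = P/ω = 436×745.7 / 282.7 = 1150 N·m.
J = πd⁴/32 = π(0.0674)⁴/32 = 2.026×10^-6 m⁴.
θ = T·L/(G·J) = 1150 × 1.83 / (77.6×10⁹ × 2.026×10^-6) = 0.01338 rad.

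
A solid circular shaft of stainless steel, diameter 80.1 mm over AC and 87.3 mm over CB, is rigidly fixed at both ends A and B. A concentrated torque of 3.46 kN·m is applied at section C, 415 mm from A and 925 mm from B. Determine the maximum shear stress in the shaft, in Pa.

2.10e7 Pa

Compatibility: T_A·a/J_AC = T_B·b/J_CB with T_A + T_B = T₀.
J_AC = 4.04×10^-6 m⁴, J_CB = 5.70×10^-6 m⁴, so T_A = T₀·(J_AC/a)/((J_AC/a)+(J_CB/b)) = 2119 N·m, T_B = 1341 N·m.
τ in each portion: τ_AC = 2.10×10^7 Pa, τ_CB = 1.03×10^7 Pa; maximum is in AC.
τ_max = T_AC·r/J = 2119·0.0400/4.04×10^-6 = 2.100×10^7 Pa.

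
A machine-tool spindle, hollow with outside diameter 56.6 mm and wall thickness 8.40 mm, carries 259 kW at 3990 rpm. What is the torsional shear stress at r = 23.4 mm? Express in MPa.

ω = 2π·3990/60 = 417.8 rad/s, so T = P/ω = 259×10³ / 417.8 = 619.9 N·m.
J = π(d_o⁴ − d_i⁴)/32 = π(0.0566⁴ − 0.0398⁴)/32 = 7.612×10^-7 m⁴.
Shear stress varies linearly with radius: τ = T·r/J = 619.9 × 0.0234 / 7.612×10^-7 = 1.906×10^7 Pa.

19.1 MPa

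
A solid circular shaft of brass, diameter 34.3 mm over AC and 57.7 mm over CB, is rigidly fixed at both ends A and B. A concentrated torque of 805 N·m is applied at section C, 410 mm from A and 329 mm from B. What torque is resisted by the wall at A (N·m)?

73.3 N·m

Compatibility: T_A·a/J_AC = T_B·b/J_CB with T_A + T_B = T₀.
J_AC = 1.36×10^-7 m⁴, J_CB = 1.09×10^-6 m⁴, so T_A = T₀·(J_AC/a)/((J_AC/a)+(J_CB/b)) = 73.32 N·m, T_B = 731.7 N·m.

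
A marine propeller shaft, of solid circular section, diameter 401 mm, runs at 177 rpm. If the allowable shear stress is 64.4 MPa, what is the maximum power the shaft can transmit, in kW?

15100 kW

J = πd⁴/32 = π(0.401)⁴/32 = 2.539×10^-3 m⁴.
T_max = τ_allow·J/r = 6.44×10^7 × 2.539×10^-3 / 0.201 = 815400 N·m.
ω = 2π·177/60 = 18.54 rad/s, so P_max = T_max·ω = 1.511×10^7 W.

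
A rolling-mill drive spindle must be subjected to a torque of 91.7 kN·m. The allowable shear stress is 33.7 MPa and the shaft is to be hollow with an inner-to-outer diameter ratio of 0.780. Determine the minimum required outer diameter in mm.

For a hollow shaft with d_i/d_o = 0.780: τ_max = 16T/(π d_o³ (1−k⁴)), so d_o = [16T/(π τ_allow (1−k⁴))]^(1/3) = [16·91700/(π·3.37×10^7·0.6298)]^(1/3) = 0.2802 m.

280 mm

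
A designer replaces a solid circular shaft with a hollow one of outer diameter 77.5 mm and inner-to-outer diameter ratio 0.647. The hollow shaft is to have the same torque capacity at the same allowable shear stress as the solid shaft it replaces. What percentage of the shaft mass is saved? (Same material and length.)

Equal τ_max and T ⇒ the solid shaft needs d_s³ = d_o³(1−k⁴), so d_s = 77.5·(1−0.647⁴)^(1/3) = 72.68 mm.
Area ratio A_h/A_s = d_o²(1−k²)/d_s² = (1−k²)/(1−k⁴)^(2/3) = 0.6611.
Mass saving = 1 − 0.6611 = 33.9 %.

33.9 %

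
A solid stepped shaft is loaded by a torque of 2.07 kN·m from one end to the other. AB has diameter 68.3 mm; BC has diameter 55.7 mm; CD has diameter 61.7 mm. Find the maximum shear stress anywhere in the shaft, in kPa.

Under the same torque, τ_max = 16T/(πd³) is largest where d is smallest — segment BC (d = 55.7 mm).
τ_max = 16·2070/(π·(0.0557)³) = 6.101×10^7 Pa.

61000 kPa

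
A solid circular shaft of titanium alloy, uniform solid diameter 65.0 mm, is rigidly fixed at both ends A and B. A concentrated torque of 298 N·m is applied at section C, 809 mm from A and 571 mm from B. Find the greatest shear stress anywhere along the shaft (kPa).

3240 kPa

With uniform GJ and both ends fixed, compatibility θ_AC = θ_CB gives T_A·a = T_B·b, together with T_A + T_B = T₀.
T_A = T₀·b/(a+b) = 298.0·571/1380 = 123.3 N·m; T_B = 174.7 N·m.
τ in each portion: τ_AC = 2.29×10^6 Pa, τ_CB = 3.24×10^6 Pa; maximum is in CB.
τ_max = T_CB·r/J = 174.7·0.0325/1.75×10^-6 = 3.240×10^6 Pa.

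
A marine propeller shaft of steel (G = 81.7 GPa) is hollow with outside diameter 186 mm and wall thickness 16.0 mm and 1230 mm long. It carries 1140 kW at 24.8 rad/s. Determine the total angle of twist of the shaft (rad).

0.0111 rad

ω = 24.8 rad/s, so T = P/ω = 1140×10³ / 24.80 = 45970 N·m.
J = π(d_o⁴ − d_i⁴)/32 = π(0.186⁴ − 0.154⁴)/32 = 6.229×10^-5 m⁴.
θ = T·L/(G·J) = 45970 × 1.23 / (81.7×10⁹ × 6.229×10^-5) = 0.01111 rad.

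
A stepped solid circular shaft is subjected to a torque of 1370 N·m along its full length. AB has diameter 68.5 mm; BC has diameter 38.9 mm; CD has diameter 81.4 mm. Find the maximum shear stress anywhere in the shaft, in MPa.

Under the same torque, τ_max = 16T/(πd³) is largest where d is smallest — segment BC (d = 38.9 mm).
τ_max = 16·1370/(π·(0.0389)³) = 1.185×10^8 Pa.

119 MPa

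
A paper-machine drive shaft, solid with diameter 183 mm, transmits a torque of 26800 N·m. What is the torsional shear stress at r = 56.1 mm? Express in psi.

J = πd⁴/32 = π(0.183)⁴/32 = 1.101×10^-4 m⁴.
Shear stress varies linearly with radius: τ = T·r/J = 26800 × 0.0561 / 1.101×10^-4 = 1.366×10^7 Pa.

1980 psi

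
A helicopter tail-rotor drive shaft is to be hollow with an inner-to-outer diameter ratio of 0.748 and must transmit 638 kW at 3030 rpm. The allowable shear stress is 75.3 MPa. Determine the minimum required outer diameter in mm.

58.3 mm

ω = 2π·3030/60 = 317.3 rad/s, so T = P/ω = 638×10³ / 317.3 = 2011 N·m.
For a hollow shaft with d_i/d_o = 0.748: τ_max = 16T/(π d_o³ (1−k⁴)), so d_o = [16T/(π τ_allow (1−k⁴))]^(1/3) = [16·2011/(π·7.53×10^7·0.6870)]^(1/3) = 0.05828 m.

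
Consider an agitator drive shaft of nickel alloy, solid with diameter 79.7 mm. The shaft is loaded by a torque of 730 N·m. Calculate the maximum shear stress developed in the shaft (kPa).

J = πd⁴/32 = π(0.0797)⁴/32 = 3.961×10^-6 m⁴.
τ_max = T·r/J = 730.0 × 0.0399 / 3.961×10^-6 = 7.344×10^6 Pa.

7340 kPa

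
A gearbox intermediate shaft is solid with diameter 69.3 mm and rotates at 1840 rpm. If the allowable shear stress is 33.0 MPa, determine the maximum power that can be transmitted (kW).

J = πd⁴/32 = π(0.0693)⁴/32 = 2.264×10^-6 m⁴.
T_max = τ_allow·J/r = 3.30×10^7 × 2.264×10^-6 / 0.0347 = 2156 N·m.
ω = 2π·1840/60 = 192.7 rad/s, so P_max = T_max·ω = 4.155×10^5 W.

416 kW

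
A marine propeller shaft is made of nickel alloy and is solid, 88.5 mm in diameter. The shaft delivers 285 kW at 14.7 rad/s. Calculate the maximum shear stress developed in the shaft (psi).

20700 psi

ω = 14.7 rad/s, so T = P/ω = 285×10³ / 14.70 = 19390 N·m.
J = πd⁴/32 = π(0.0885)⁴/32 = 6.022×10^-6 m⁴.
τ_max = T·r/J = 19390 × 0.0442 / 6.022×10^-6 = 1.425×10^8 Pa.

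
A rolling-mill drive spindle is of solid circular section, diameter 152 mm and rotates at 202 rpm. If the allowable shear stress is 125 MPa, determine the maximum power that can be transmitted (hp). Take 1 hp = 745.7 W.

J = πd⁴/32 = π(0.152)⁴/32 = 5.241×10^-5 m⁴.
T_max = τ_allow·J/r = 1.25×10^8 × 5.241×10^-5 / 0.0760 = 86190 N·m.
ω = 2π·202/60 = 21.15 rad/s, so P_max = T_max·ω = 1.823×10^6 W.

2450 hp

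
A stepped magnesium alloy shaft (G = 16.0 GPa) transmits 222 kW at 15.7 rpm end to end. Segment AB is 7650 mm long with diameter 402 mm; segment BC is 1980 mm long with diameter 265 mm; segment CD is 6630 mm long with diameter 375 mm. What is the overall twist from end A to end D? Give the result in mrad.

ω = 2π·15.7/60 = 1.644 rad/s, so T = P/ω = 222×10³ / 1.644 = 135000 N·m.
J_AB = π(0.402)⁴/32 = 2.56×10^-3 m⁴; J_BC = π(0.265)⁴/32 = 4.84×10^-4 m⁴; J_CD = π(0.375)⁴/32 = 1.94×10^-3 m⁴.
θ = (T/G)·Σ L_i/J_i = (135000/16.0×10⁹)·(7.65/2.56×10^-3 + 1.98/4.84×10^-4 + 6.63/1.94×10^-3) = 0.08851 rad.

88.5 mrad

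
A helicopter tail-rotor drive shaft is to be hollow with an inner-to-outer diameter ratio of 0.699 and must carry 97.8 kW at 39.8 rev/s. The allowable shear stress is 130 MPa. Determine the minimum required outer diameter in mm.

ω = 2π·39.8 = 250.1 rad/s, so T = P/ω = 97.8×10³ / 250.1 = 391.1 N·m.
For a hollow shaft with d_i/d_o = 0.699: τ_max = 16T/(π d_o³ (1−k⁴)), so d_o = [16T/(π τ_allow (1−k⁴))]^(1/3) = [16·391.1/(π·1.30×10^8·0.7613)]^(1/3) = 0.02720 m.

27.2 mm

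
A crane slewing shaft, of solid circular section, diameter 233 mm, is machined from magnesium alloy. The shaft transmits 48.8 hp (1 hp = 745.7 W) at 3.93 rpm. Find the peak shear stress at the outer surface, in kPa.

35600 kPa

ω = 2π·3.93/60 = 0.4115 rad/s, so T = P/ω = 48.8×745.7 / 0.4115 = 88420 N·m.
J = πd⁴/32 = π(0.233)⁴/32 = 2.894×10^-4 m⁴.
τ_max = T·r/J = 88420 × 0.117 / 2.894×10^-4 = 3.560×10^7 Pa.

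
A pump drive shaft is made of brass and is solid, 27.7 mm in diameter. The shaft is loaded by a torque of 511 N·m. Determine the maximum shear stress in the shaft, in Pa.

1.22e8 Pa

J = πd⁴/32 = π(0.0277)⁴/32 = 5.780×10^-8 m⁴.
τ_max = T·r/J = 511.0 × 0.0138 / 5.780×10^-8 = 1.224×10^8 Pa.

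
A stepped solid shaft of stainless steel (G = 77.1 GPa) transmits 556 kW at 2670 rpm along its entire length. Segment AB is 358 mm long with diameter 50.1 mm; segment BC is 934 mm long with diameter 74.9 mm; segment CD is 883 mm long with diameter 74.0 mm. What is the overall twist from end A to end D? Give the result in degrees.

1.75°

ω = 2π·2670/60 = 279.6 rad/s, so T = P/ω = 556×10³ / 279.6 = 1989 N·m.
J_AB = π(0.0501)⁴/32 = 6.19×10^-7 m⁴; J_BC = π(0.0749)⁴/32 = 3.09×10^-6 m⁴; J_CD = π(0.0740)⁴/32 = 2.94×10^-6 m⁴.
θ = (T/G)·Σ L_i/J_i = (1989/77.1×10⁹)·(0.358/6.19×10^-7 + 0.934/3.09×10^-6 + 0.883/2.94×10^-6) = 0.03046 rad.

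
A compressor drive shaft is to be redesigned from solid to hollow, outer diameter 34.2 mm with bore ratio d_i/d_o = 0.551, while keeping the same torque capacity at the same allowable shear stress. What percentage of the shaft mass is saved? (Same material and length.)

25.7 %

Equal τ_max and T ⇒ the solid shaft needs d_s³ = d_o³(1−k⁴), so d_s = 34.2·(1−0.551⁴)^(1/3) = 33.12 mm.
Area ratio A_h/A_s = d_o²(1−k²)/d_s² = (1−k²)/(1−k⁴)^(2/3) = 0.7428.
Mass saving = 1 − 0.7428 = 25.7 %.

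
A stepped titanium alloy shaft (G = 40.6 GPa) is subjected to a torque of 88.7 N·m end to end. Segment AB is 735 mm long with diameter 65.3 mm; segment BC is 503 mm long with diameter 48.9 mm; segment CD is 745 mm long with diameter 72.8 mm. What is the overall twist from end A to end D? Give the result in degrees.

0.198°

J_AB = π(0.0653)⁴/32 = 1.79×10^-6 m⁴; J_BC = π(0.0489)⁴/32 = 5.61×10^-7 m⁴; J_CD = π(0.0728)⁴/32 = 2.76×10^-6 m⁴.
θ = (T/G)·Σ L_i/J_i = (88.70/40.6×10⁹)·(0.735/1.79×10^-6 + 0.503/5.61×10^-7 + 0.745/2.76×10^-6) = 3.447×10^-3 rad.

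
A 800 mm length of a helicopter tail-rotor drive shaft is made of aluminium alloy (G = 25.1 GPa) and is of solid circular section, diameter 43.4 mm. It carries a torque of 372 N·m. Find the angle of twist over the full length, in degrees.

1.95°

J = πd⁴/32 = π(0.0434)⁴/32 = 3.483×10^-7 m⁴.
θ = T·L/(G·J) = 372.0 × 0.800 / (25.1×10⁹ × 3.483×10^-7) = 0.03404 rad.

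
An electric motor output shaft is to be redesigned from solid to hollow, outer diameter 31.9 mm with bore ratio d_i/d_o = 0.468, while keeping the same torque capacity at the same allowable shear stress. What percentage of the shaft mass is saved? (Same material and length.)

19.3 %

Equal τ_max and T ⇒ the solid shaft needs d_s³ = d_o³(1−k⁴), so d_s = 31.9·(1−0.468⁴)^(1/3) = 31.38 mm.
Area ratio A_h/A_s = d_o²(1−k²)/d_s² = (1−k²)/(1−k⁴)^(2/3) = 0.8070.
Mass saving = 1 − 0.8070 = 19.3 %.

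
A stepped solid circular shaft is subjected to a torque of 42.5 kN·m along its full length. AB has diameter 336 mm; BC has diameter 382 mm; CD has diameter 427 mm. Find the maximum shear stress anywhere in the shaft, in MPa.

5.71 MPa

Under the same torque, τ_max = 16T/(πd³) is largest where d is smallest — segment AB (d = 336 mm).
τ_max = 16·42500/(π·(0.336)³) = 5.706×10^6 Pa.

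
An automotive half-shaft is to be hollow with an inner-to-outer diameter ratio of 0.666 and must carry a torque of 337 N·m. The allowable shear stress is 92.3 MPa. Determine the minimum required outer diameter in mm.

28.5 mm

For a hollow shaft with d_i/d_o = 0.666: τ_max = 16T/(π d_o³ (1−k⁴)), so d_o = [16T/(π τ_allow (1−k⁴))]^(1/3) = [16·337.0/(π·9.23×10^7·0.8033)]^(1/3) = 0.02850 m.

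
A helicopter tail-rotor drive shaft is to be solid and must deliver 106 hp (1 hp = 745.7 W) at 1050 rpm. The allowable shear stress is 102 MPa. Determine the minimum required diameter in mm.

ω = 2π·1050/60 = 110.0 rad/s, so T = P/ω = 106×745.7 / 110.0 = 718.9 N·m.
For a solid shaft τ_max = 16T/(πd³), so d = (16T/(π τ_allow))^(1/3) = (16·718.9/(π·1.02×10^8))^(1/3) = 0.03299 m.

33.0 mm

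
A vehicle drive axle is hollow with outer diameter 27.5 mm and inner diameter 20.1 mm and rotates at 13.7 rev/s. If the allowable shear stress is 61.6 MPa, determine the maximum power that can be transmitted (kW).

15.5 kW

J = π(d_o⁴ − d_i⁴)/32 = π(0.0275⁴ − 0.0201⁴)/32 = 4.012×10^-8 m⁴.
T_max = τ_allow·J/r = 6.16×10^7 × 4.012×10^-8 / 0.0138 = 179.8 N·m.
ω = 2π·13.7 = 86.08 rad/s, so P_max = T_max·ω = 1.547×10^4 W.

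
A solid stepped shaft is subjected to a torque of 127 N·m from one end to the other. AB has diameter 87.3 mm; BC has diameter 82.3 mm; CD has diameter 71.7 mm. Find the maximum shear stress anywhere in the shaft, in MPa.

Under the same torque, τ_max = 16T/(πd³) is largest where d is smallest — segment CD (d = 71.7 mm).
τ_max = 16·127.0/(π·(0.0717)³) = 1.755×10^6 Pa.

1.75 MPa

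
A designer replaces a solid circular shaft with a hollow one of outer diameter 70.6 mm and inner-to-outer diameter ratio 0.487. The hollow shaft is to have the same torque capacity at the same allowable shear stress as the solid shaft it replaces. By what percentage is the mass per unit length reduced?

20.7 %

Equal τ_max and T ⇒ the solid shaft needs d_s³ = d_o³(1−k⁴), so d_s = 70.6·(1−0.487⁴)^(1/3) = 69.25 mm.
Area ratio A_h/A_s = d_o²(1−k²)/d_s² = (1−k²)/(1−k⁴)^(2/3) = 0.7928.
Mass saving = 1 − 0.7928 = 20.7 %.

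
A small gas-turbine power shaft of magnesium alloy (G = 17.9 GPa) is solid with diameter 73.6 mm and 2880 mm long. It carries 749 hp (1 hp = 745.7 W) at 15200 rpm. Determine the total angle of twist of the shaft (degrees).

ω = 2π·15200/60 = 1592 rad/s, so T = P/ω = 749×745.7 / 1592 = 350.9 N·m.
J = πd⁴/32 = π(0.0736)⁴/32 = 2.881×10^-6 m⁴.
θ = T·L/(G·J) = 350.9 × 2.88 / (17.9×10⁹ × 2.881×10^-6) = 0.01960 rad.

1.12°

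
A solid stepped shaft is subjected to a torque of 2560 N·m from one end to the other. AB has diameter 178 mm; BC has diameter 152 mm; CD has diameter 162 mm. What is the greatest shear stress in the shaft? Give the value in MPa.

Under the same torque, τ_max = 16T/(πd³) is largest where d is smallest — segment BC (d = 152 mm).
τ_max = 16·2560/(π·(0.152)³) = 3.713×10^6 Pa.

3.71 MPa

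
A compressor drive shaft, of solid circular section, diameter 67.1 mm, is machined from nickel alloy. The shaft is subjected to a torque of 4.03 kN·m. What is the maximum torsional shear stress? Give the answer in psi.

J = πd⁴/32 = π(0.0671)⁴/32 = 1.990×10^-6 m⁴.
τ_max = T·r/J = 4030 × 0.0335 / 1.990×10^-6 = 6.794×10^7 Pa.

9850 psi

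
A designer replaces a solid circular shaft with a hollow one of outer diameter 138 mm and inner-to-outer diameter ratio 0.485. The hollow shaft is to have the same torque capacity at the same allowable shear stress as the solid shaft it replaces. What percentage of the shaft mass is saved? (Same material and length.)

20.6 %

Equal τ_max and T ⇒ the solid shaft needs d_s³ = d_o³(1−k⁴), so d_s = 138·(1−0.485⁴)^(1/3) = 135.4 mm.
Area ratio A_h/A_s = d_o²(1−k²)/d_s² = (1−k²)/(1−k⁴)^(2/3) = 0.7944.
Mass saving = 1 − 0.7944 = 20.6 %.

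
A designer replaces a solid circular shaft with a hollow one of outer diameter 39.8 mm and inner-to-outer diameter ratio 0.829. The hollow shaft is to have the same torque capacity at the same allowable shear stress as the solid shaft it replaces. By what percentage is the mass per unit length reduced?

52.1 %

Equal τ_max and T ⇒ the solid shaft needs d_s³ = d_o³(1−k⁴), so d_s = 39.8·(1−0.829⁴)^(1/3) = 32.16 mm.
Area ratio A_h/A_s = d_o²(1−k²)/d_s² = (1−k²)/(1−k⁴)^(2/3) = 0.4789.
Mass saving = 1 − 0.4789 = 52.1 %.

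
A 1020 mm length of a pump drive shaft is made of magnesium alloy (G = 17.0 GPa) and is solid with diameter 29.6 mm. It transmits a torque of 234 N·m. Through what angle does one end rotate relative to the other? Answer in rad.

J = πd⁴/32 = π(0.0296)⁴/32 = 7.536×10^-8 m⁴.
θ = T·L/(G·J) = 234.0 × 1.02 / (17.0×10⁹ × 7.536×10^-8) = 0.1863 rad.

0.186 rad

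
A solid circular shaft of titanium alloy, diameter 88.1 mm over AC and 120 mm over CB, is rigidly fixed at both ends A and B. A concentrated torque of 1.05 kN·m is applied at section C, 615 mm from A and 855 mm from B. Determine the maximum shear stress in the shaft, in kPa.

Compatibility: T_A·a/J_AC = T_B·b/J_CB with T_A + T_B = T₀.
J_AC = 5.91×10^-6 m⁴, J_CB = 2.04×10^-5 m⁴, so T_A = T₀·(J_AC/a)/((J_AC/a)+(J_CB/b)) = 302.1 N·m, T_B = 747.9 N·m.
τ in each portion: τ_AC = 2.25×10^6 Pa, τ_CB = 2.20×10^6 Pa; maximum is in AC.
τ_max = T_AC·r/J = 302.1·0.0440/5.91×10^-6 = 2.250×10^6 Pa.

2250 kPa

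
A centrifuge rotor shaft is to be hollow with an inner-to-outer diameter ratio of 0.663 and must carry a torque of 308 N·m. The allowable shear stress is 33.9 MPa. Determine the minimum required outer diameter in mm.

38.6 mm

For a hollow shaft with d_i/d_o = 0.663: τ_max = 16T/(π d_o³ (1−k⁴)), so d_o = [16T/(π τ_allow (1−k⁴))]^(1/3) = [16·308.0/(π·3.39×10^7·0.8068)]^(1/3) = 0.03856 m.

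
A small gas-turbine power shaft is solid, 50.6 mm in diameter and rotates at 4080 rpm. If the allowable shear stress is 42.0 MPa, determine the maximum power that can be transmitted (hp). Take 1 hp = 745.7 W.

612 hp

J = πd⁴/32 = π(0.0506)⁴/32 = 6.436×10^-7 m⁴.
T_max = τ_allow·J/r = 4.20×10^7 × 6.436×10^-7 / 0.0253 = 1068 N·m.
ω = 2π·4080/60 = 427.3 rad/s, so P_max = T_max·ω = 4.565×10^5 W.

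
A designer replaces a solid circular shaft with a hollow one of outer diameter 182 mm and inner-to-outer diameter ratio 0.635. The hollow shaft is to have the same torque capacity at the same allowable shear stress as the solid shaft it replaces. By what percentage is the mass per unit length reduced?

Equal τ_max and T ⇒ the solid shaft needs d_s³ = d_o³(1−k⁴), so d_s = 182·(1−0.635⁴)^(1/3) = 171.5 mm.
Area ratio A_h/A_s = d_o²(1−k²)/d_s² = (1−k²)/(1−k⁴)^(2/3) = 0.6717.
Mass saving = 1 − 0.6717 = 32.8 %.

32.8 %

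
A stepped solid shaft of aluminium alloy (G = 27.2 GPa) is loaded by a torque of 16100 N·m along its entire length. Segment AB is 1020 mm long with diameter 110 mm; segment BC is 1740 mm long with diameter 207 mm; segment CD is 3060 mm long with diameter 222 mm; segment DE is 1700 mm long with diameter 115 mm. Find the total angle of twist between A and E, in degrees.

J_AB = π(0.110)⁴/32 = 1.44×10^-5 m⁴; J_BC = π(0.207)⁴/32 = 1.80×10^-4 m⁴; J_CD = π(0.222)⁴/32 = 2.38×10^-4 m⁴; J_DE = π(0.115)⁴/32 = 1.72×10^-5 m⁴.
θ = (T/G)·Σ L_i/J_i = (16100/27.2×10⁹)·(1.02/1.44×10^-5 + 1.74/1.80×10^-4 + 3.06/2.38×10^-4 + 1.70/1.72×10^-5) = 0.1139 rad.

6.53°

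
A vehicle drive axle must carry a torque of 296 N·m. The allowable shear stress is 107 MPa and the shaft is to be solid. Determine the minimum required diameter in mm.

24.2 mm

For a solid shaft τ_max = 16T/(πd³), so d = (16T/(π τ_allow))^(1/3) = (16·296.0/(π·1.07×10^8))^(1/3) = 0.02415 m.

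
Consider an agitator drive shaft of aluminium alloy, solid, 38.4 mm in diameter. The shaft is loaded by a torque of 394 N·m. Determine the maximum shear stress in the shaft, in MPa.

J = πd⁴/32 = π(0.0384)⁴/32 = 2.135×10^-7 m⁴.
τ_max = T·r/J = 394.0 × 0.0192 / 2.135×10^-7 = 3.544×10^7 Pa.

35.4 MPa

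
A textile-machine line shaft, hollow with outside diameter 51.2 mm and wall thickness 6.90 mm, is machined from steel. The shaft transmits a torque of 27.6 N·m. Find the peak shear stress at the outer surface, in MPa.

J = π(d_o⁴ − d_i⁴)/32 = π(0.0512⁴ − 0.0374⁴)/32 = 4.826×10^-7 m⁴.
τ_max = T·r/J = 27.60 × 0.0256 / 4.826×10^-7 = 1.464×10^6 Pa.

1.46 MPa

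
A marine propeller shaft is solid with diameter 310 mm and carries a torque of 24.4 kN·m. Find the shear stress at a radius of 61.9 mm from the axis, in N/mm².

1.67 N/mm²

J = πd⁴/32 = π(0.310)⁴/32 = 9.067×10^-4 m⁴.
Shear stress varies linearly with radius: τ = T·r/J = 24400 × 0.0619 / 9.067×10^-4 = 1.666×10^6 Pa.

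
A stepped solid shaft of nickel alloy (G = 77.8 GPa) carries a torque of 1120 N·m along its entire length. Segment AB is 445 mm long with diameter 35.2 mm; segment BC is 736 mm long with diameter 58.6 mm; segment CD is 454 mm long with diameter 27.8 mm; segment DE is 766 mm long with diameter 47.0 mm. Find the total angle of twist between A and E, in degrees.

J_AB = π(0.0352)⁴/32 = 1.51×10^-7 m⁴; J_BC = π(0.0586)⁴/32 = 1.16×10^-6 m⁴; J_CD = π(0.0278)⁴/32 = 5.86×10^-8 m⁴; J_DE = π(0.0470)⁴/32 = 4.79×10^-7 m⁴.
θ = (T/G)·Σ L_i/J_i = (1120/77.8×10⁹)·(0.445/1.51×10^-7 + 0.736/1.16×10^-6 + 0.454/5.86×10^-8 + 0.766/4.79×10^-7) = 0.1861 rad.

10.7°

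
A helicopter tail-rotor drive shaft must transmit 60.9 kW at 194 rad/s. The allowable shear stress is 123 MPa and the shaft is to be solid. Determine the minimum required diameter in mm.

ω = 194 rad/s, so T = P/ω = 60.9×10³ / 194.0 = 313.9 N·m.
For a solid shaft τ_max = 16T/(πd³), so d = (16T/(π τ_allow))^(1/3) = (16·313.9/(π·1.23×10^8))^(1/3) = 0.02351 m.

23.5 mm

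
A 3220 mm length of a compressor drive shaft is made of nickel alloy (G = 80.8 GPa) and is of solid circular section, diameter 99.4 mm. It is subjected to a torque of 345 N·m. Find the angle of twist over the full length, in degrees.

0.0822°

J = πd⁴/32 = π(0.0994)⁴/32 = 9.584×10^-6 m⁴.
θ = T·L/(G·J) = 345.0 × 3.22 / (80.8×10⁹ × 9.584×10^-6) = 1.435×10^-3 rad.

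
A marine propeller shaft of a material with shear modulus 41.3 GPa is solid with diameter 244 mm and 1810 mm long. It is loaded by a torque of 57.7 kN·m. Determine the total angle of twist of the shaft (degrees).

J = πd⁴/32 = π(0.244)⁴/32 = 3.480×10^-4 m⁴.
θ = T·L/(G·J) = 57700 × 1.81 / (41.3×10⁹ × 3.480×10^-4) = 7.267×10^-3 rad.

0.416°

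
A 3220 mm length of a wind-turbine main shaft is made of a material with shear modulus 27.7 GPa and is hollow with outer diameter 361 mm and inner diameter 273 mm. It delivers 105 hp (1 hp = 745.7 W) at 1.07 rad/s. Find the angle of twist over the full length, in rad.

ω = 1.07 rad/s, so T = P/ω = 105×745.7 / 1.070 = 73180 N·m.
J = π(d_o⁴ − d_i⁴)/32 = π(0.361⁴ − 0.273⁴)/32 = 1.122×10^-3 m⁴.
θ = T·L/(G·J) = 73180 × 3.22 / (27.7×10⁹ × 1.122×10^-3) = 7.581×10^-3 rad.

0.00758 rad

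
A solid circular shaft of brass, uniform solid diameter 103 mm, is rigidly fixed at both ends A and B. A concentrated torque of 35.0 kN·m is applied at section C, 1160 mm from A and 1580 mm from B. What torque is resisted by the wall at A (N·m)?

With uniform GJ and both ends fixed, compatibility θ_AC = θ_CB gives T_A·a = T_B·b, together with T_A + T_B = T₀.
T_A = T₀·b/(a+b) = 35000·1580/2740 = 20180 N·m; T_B = 14820 N·m.

20200 N·m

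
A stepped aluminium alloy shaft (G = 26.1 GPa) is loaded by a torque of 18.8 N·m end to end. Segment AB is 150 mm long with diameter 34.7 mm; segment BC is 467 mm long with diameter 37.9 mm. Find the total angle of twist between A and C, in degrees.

0.139°

J_AB = π(0.0347)⁴/32 = 1.42×10^-7 m⁴; J_BC = π(0.0379)⁴/32 = 2.03×10^-7 m⁴.
θ = (T/G)·Σ L_i/J_i = (18.80/26.1×10⁹)·(0.150/1.42×10^-7 + 0.467/2.03×10^-7) = 2.420×10^-3 rad.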